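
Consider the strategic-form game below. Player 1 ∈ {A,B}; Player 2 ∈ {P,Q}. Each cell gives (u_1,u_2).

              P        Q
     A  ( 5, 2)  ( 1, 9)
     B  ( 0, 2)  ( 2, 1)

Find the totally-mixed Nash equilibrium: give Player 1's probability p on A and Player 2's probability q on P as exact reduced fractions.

P1 indiff ⇒ q·5+(1-q)·1 = q·0+(1-q)·2 ⇒ q(5) = (1-q)(1) ⇒ q = 1/6
P2 indiff ⇒ p·2+(1-p)·2 = p·9+(1-p)·1 ⇒ p(-7) = (1-p)(-1) ⇒ p = 1/8

P1 mixes 1/8 on A; P2 mixes 1/6 on P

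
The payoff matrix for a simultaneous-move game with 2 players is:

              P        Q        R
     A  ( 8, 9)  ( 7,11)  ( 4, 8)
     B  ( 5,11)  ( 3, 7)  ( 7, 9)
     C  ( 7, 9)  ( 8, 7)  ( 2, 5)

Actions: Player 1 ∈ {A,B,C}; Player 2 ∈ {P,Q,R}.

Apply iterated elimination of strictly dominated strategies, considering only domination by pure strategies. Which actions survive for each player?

P2 drop R (P beats it: A:9>8 B:11>9 C:9>5)
P1 drop B (A beats it: P:8>5 Q:7>3)
P1→{A,C} P2→{P,Q}

IESDS → P1:{A,C} P2:{P,Q}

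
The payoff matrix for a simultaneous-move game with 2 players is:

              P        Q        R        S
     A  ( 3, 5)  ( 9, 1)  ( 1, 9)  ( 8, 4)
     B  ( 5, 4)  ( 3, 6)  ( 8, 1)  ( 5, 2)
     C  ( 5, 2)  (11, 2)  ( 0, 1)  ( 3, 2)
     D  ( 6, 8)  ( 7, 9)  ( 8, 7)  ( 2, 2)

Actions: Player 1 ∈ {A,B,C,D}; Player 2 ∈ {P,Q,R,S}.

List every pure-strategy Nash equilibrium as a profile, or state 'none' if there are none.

PSNE = {(C,Q)}

(A,P): not NE [P1→D gives 6>3; P2→R gives 9>5]
(A,Q): not NE [P1→C gives 11>9; P2→R gives 9>1]
(A,R): not NE [P1→D gives 8>1]
(A,S): not NE [P2→R gives 9>4]
(B,P): not NE [P1→D gives 6>5; P2→Q gives 6>4]
(B,Q): not NE [P1→C gives 11>3]
(B,R): not NE [P2→Q gives 6>1]
(B,S): not NE [P1→A gives 8>5; P2→Q gives 6>2]
(C,P): not NE [P1→D gives 6>5]
(C,Q): NE
(C,R): not NE [P1→D gives 8>0; P2→S gives 2>1]
(C,S): not NE [P1→A gives 8>3]
(D,P): not NE [P2→Q gives 9>8]
(D,Q): not NE [P1→C gives 11>7]
(D,R): not NE [P2→Q gives 9>7]
(D,S): not NE [P1→A gives 8>2; P2→Q gives 9>2]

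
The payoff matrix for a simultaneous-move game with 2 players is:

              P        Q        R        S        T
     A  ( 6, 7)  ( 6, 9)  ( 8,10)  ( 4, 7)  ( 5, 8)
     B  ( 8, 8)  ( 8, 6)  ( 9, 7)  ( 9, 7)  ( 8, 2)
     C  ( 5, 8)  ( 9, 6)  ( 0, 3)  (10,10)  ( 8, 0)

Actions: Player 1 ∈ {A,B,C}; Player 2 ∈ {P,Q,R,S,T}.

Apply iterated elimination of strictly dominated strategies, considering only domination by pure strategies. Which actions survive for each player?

IESDS → P1:{B,C} P2:{P,S}

P1 drop A (B beats it: P:8>6 Q:8>6 R:9>8 S:9>4 T:8>5)
P2 drop Q (P beats it: B:8>6 C:8>6)
P2 drop R (P beats it: B:8>7 C:8>3)
P2 drop T (P beats it: B:8>2 C:8>0)
P1→{B,C} P2→{P,S}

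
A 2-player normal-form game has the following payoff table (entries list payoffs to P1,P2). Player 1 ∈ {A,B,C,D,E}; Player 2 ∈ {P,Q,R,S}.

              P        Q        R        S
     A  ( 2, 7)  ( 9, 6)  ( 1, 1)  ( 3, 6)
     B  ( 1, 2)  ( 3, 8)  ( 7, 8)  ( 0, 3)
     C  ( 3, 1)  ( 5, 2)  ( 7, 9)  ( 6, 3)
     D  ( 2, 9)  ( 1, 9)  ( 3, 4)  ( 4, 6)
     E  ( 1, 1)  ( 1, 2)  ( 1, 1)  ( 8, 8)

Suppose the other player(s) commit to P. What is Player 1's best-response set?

u_1(A vs P) = 2
u_1(B vs P) = 1
u_1(C vs P) = 3
u_1(D vs P) = 2
u_1(E vs P) = 1
max payoff 3 at {C}

argmax u_1 = {C}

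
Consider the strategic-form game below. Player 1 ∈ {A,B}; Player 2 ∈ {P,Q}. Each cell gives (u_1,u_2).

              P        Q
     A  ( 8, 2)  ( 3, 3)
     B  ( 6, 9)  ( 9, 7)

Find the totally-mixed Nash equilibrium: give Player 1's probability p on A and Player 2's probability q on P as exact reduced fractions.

P1 mixes 2/3 on A; P2 mixes 3/4 on P

P1 indiff ⇒ q·8+(1-q)·3 = q·6+(1-q)·9 ⇒ q(2) = (1-q)(6) ⇒ q = 3/4
P2 indiff ⇒ p·2+(1-p)·9 = p·3+(1-p)·7 ⇒ p(-1) = (1-p)(-2) ⇒ p = 2/3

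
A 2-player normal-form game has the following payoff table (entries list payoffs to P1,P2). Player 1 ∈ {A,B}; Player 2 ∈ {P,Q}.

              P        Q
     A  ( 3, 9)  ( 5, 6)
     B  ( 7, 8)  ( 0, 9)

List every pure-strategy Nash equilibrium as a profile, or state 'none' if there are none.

No pure NE.

(A,P): not NE [P1→B gives 7>3]
(A,Q): not NE [P2→P gives 9>6]
(B,P): not NE [P2→Q gives 9>8]
(B,Q): not NE [P1→A gives 5>0]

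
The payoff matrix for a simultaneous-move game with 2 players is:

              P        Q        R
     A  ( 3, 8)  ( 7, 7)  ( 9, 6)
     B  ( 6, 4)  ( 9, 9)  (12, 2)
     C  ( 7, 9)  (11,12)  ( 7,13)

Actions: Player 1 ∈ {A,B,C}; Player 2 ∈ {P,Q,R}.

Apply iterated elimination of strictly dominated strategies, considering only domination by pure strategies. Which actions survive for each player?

IESDS → P1:{B,C} P2:{Q,R}

P1 drop A (B beats it: P:6>3 Q:9>7 R:12>9)
P2 drop P (Q beats it: B:9>4 C:12>9)
P1→{B,C} P2→{Q,R}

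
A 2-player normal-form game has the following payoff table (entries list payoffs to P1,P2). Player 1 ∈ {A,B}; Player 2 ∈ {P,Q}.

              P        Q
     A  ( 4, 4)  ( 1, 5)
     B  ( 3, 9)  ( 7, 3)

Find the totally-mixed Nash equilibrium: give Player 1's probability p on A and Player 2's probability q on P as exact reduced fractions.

P1 indiff ⇒ q·4+(1-q)·1 = q·3+(1-q)·7 ⇒ q(1) = (1-q)(6) ⇒ q = 6/7
P2 indiff ⇒ p·4+(1-p)·9 = p·5+(1-p)·3 ⇒ p(-1) = (1-p)(-6) ⇒ p = 6/7

(p,q) = (6/7, 6/7)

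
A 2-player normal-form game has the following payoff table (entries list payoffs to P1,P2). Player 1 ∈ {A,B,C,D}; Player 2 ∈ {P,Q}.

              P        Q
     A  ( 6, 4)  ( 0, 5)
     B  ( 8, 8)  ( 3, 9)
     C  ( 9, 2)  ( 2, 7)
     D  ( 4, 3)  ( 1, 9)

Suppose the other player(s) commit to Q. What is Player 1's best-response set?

P1 best: {B}

u_1(A vs Q) = 0
u_1(B vs Q) = 3
u_1(C vs Q) = 2
u_1(D vs Q) = 1
max payoff 3 at {B}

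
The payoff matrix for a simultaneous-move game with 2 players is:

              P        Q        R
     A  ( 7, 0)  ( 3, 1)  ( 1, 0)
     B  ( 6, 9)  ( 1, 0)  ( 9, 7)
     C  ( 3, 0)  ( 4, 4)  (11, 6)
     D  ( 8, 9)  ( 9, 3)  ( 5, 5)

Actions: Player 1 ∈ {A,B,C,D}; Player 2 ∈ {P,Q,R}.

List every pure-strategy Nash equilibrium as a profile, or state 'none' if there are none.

(A,P): not NE [P1→D gives 8>7; P2→Q gives 1>0]
(A,Q): not NE [P1→D gives 9>3]
(A,R): not NE [P1→C gives 11>1; P2→Q gives 1>0]
(B,P): not NE [P1→D gives 8>6]
(B,Q): not NE [P1→D gives 9>1; P2→P gives 9>0]
(B,R): not NE [P1→C gives 11>9; P2→P gives 9>7]
(C,P): not NE [P1→D gives 8>3; P2→R gives 6>0]
(C,Q): not NE [P1→D gives 9>4; P2→R gives 6>4]
(C,R): NE
(D,P): NE
(D,Q): not NE [P2→P gives 9>3]
(D,R): not NE [P1→C gives 11>5; P2→P gives 9>5]

PSNE = {(C,R), (D,P)}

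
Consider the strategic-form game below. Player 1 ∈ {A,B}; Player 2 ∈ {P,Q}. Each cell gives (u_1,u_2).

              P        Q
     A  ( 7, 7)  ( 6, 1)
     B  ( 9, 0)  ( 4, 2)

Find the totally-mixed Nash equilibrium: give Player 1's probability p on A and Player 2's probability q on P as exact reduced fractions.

P1 indiff ⇒ q·7+(1-q)·6 = q·9+(1-q)·4 ⇒ q(-2) = (1-q)(-2) ⇒ q = 1/2
P2 indiff ⇒ p·7+(1-p)·0 = p·1+(1-p)·2 ⇒ p(6) = (1-p)(2) ⇒ p = 1/4

P1 mixes 1/4 on A; P2 mixes 1/2 on P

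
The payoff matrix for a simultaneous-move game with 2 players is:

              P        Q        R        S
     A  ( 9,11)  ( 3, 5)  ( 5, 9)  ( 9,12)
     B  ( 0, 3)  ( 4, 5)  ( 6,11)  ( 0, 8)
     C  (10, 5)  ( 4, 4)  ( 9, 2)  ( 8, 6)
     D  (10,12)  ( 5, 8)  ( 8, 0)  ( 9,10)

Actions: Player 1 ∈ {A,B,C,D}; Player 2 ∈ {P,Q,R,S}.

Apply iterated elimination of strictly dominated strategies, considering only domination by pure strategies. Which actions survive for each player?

P1 drop B (D beats it: P:10>0 Q:5>4 R:8>6 S:9>0)
P2 drop Q (P beats it: A:11>5 C:5>4 D:12>8)
P2 drop R (P beats it: A:11>9 C:5>2 D:12>0)
P1→{A,C,D} P2→{P,S}

Survivors P1:{A,C,D} P2:{P,S}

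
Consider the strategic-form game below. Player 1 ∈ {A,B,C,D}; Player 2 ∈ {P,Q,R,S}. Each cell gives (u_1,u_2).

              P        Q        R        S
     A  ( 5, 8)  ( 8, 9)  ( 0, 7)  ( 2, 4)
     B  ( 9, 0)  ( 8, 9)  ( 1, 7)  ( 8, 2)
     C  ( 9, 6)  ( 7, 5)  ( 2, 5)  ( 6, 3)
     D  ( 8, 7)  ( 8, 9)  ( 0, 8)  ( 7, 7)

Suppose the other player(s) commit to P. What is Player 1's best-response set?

u_1(A vs P) = 5
u_1(B vs P) = 9
u_1(C vs P) = 9
u_1(D vs P) = 8
max payoff 9 at {B,C}

argmax u_1 = {B,C}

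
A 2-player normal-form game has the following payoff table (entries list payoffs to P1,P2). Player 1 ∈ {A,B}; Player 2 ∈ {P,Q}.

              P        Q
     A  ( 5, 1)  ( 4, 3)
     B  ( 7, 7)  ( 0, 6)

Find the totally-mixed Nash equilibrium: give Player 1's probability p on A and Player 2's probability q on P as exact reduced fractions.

P1 mixes 1/3 on A; P2 mixes 2/3 on P

P1 indiff ⇒ q·5+(1-q)·4 = q·7+(1-q)·0 ⇒ q(-2) = (1-q)(-4) ⇒ q = 2/3
P2 indiff ⇒ p·1+(1-p)·7 = p·3+(1-p)·6 ⇒ p(-2) = (1-p)(-1) ⇒ p = 1/3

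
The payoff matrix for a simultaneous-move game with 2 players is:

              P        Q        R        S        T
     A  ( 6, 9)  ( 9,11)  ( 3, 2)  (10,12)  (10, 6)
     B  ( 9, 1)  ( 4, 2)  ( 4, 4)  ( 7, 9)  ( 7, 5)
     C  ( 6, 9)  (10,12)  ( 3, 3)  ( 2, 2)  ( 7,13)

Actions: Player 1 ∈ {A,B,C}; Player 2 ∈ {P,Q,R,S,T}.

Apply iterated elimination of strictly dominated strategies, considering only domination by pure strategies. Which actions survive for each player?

P2 drop P (Q beats it: A:11>9 B:2>1 C:12>9)
P2 drop R (T beats it: A:6>2 B:5>4 C:13>3)
P1 drop B (A beats it: Q:9>4 S:10>7 T:10>7)
P1→{A,C} P2→{Q,S,T}

Remaining: P1:{A,C} P2:{Q,S,T}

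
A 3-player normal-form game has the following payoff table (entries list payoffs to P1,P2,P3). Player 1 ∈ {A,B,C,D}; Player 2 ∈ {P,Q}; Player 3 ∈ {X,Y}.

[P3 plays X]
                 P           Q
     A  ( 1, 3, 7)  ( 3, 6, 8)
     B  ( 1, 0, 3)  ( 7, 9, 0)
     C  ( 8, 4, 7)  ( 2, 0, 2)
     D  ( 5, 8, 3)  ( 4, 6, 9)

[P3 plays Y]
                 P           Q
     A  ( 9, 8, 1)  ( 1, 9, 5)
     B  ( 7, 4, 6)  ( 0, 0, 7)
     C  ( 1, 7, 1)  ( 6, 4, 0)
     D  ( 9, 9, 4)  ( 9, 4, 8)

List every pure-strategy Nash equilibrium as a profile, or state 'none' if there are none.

(A,P,X): not NE [P1→C gives 8>1; P2→Q gives 6>3]
(A,P,Y): not NE [P2→Q gives 9>8; P3→X gives 7>1]
(A,Q,X): not NE [P1→B gives 7>3]
(A,Q,Y): not NE [P1→D gives 9>1; P3→X gives 8>5]
(B,P,X): not NE [P1→C gives 8>1; P2→Q gives 9>0; P3→Y gives 6>3]
(B,P,Y): not NE [P1→D gives 9>7]
(B,Q,X): not NE [P3→Y gives 7>0]
(B,Q,Y): not NE [P1→D gives 9>0; P2→P gives 4>0]
(C,P,X): NE
(C,P,Y): not NE [P1→D gives 9>1; P3→X gives 7>1]
(C,Q,X): not NE [P1→B gives 7>2; P2→P gives 4>0]
(C,Q,Y): not NE [P1→D gives 9>6; P2→P gives 7>4; P3→X gives 2>0]
(D,P,X): not NE [P1→C gives 8>5; P3→Y gives 4>3]
(D,P,Y): NE
(D,Q,X): not NE [P1→B gives 7>4; P2→P gives 8>6]
(D,Q,Y): not NE [P2→P gives 9>4; P3→X gives 9>8]

Nash profiles: (C,P,X), (D,P,Y)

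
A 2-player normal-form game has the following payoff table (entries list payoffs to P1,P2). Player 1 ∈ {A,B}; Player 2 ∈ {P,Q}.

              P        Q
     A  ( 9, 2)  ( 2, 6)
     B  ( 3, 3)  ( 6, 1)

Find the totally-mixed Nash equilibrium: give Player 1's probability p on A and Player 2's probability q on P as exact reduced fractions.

p=1/3, q=2/5

P1 indiff ⇒ q·9+(1-q)·2 = q·3+(1-q)·6 ⇒ q(6) = (1-q)(4) ⇒ q = 2/5
P2 indiff ⇒ p·2+(1-p)·3 = p·6+(1-p)·1 ⇒ p(-4) = (1-p)(-2) ⇒ p = 1/3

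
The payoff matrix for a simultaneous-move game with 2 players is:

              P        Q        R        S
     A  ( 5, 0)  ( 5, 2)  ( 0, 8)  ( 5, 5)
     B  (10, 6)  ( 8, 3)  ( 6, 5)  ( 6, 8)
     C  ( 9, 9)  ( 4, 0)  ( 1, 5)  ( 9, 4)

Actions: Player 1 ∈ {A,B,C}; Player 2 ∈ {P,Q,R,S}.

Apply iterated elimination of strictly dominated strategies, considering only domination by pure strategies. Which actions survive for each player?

P1 drop A (B beats it: P:10>5 Q:8>5 R:6>0 S:6>5)
P2 drop Q (P beats it: B:6>3 C:9>0)
P2 drop R (P beats it: B:6>5 C:9>5)
P1→{B,C} P2→{P,S}

Remaining: P1:{B,C} P2:{P,S}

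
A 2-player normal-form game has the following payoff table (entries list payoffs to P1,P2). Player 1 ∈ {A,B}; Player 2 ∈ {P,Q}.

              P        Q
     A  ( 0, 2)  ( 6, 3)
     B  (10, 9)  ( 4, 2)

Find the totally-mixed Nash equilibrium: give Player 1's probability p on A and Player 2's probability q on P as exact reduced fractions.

P1 mixes 7/8 on A; P2 mixes 1/6 on P

P1 indiff ⇒ q·0+(1-q)·6 = q·10+(1-q)·4 ⇒ q(-10) = (1-q)(-2) ⇒ q = 1/6
P2 indiff ⇒ p·2+(1-p)·9 = p·3+(1-p)·2 ⇒ p(-1) = (1-p)(-7) ⇒ p = 7/8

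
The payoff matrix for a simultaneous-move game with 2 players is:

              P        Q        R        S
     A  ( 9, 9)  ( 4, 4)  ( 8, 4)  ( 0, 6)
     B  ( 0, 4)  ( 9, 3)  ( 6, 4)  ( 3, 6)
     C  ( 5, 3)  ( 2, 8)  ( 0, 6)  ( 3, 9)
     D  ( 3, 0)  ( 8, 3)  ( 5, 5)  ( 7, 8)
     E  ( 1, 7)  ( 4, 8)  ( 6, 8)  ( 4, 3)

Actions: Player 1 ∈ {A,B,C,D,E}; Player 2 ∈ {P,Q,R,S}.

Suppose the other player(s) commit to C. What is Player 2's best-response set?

u_2(P vs C) = 3
u_2(Q vs C) = 8
u_2(R vs C) = 6
u_2(S vs C) = 9
max payoff 9 at {S}

BR_2 = {S}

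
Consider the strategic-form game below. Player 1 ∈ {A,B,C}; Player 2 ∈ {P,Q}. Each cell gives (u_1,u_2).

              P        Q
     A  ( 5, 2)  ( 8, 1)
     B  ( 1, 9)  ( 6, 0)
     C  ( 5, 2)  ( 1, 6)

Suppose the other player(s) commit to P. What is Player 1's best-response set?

P1 best: {A,C}

u_1(A vs P) = 5
u_1(B vs P) = 1
u_1(C vs P) = 5
max payoff 5 at {A,C}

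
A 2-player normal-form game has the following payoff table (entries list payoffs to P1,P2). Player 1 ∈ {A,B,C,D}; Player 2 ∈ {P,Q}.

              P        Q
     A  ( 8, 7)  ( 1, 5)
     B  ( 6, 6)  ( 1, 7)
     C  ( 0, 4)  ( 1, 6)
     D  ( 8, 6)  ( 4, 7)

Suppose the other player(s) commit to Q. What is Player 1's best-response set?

u_1(A vs Q) = 1
u_1(B vs Q) = 1
u_1(C vs Q) = 1
u_1(D vs Q) = 4
max payoff 4 at {D}

argmax u_1 = {D}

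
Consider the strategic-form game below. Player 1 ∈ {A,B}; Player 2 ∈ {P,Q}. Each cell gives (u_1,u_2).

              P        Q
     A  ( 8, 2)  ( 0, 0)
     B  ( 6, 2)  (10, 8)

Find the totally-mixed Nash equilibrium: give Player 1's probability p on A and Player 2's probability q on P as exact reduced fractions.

p=3/4, q=5/6

P1 indiff ⇒ q·8+(1-q)·0 = q·6+(1-q)·10 ⇒ q(2) = (1-q)(10) ⇒ q = 5/6
P2 indiff ⇒ p·2+(1-p)·2 = p·0+(1-p)·8 ⇒ p(2) = (1-p)(6) ⇒ p = 3/4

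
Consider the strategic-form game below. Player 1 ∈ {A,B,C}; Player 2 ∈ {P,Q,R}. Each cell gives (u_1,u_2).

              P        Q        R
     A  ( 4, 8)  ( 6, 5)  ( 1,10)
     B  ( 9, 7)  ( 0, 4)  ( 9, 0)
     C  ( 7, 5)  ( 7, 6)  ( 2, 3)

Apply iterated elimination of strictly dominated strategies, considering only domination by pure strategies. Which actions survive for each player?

P1 drop A (C beats it: P:7>4 Q:7>6 R:2>1)
P2 drop R (P beats it: B:7>0 C:5>3)
P1→{B,C} P2→{P,Q}

Survivors P1:{B,C} P2:{P,Q}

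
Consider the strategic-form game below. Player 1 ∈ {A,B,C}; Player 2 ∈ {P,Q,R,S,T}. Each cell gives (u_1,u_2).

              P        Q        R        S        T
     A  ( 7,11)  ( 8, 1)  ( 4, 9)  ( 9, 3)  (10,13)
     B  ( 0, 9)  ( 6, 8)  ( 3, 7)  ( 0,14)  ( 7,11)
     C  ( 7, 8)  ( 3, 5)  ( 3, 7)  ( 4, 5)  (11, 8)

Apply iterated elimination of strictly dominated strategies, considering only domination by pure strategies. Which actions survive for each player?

P1 drop B (A beats it: P:7>0 Q:8>6 R:4>3 S:9>0 T:10>7)
P2 drop Q (P beats it: A:11>1 C:8>5)
P2 drop R (P beats it: A:11>9 C:8>7)
P2 drop S (P beats it: A:11>3 C:8>5)
P1→{A,C} P2→{P,T}

Remaining: P1:{A,C} P2:{P,T}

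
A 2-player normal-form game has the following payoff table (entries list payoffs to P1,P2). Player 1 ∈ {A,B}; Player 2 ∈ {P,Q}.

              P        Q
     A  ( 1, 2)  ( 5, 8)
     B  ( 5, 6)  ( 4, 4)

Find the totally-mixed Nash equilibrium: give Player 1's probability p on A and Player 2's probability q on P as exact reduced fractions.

P1 indiff ⇒ q·1+(1-q)·5 = q·5+(1-q)·4 ⇒ q(-4) = (1-q)(-1) ⇒ q = 1/5
P2 indiff ⇒ p·2+(1-p)·6 = p·8+(1-p)·4 ⇒ p(-6) = (1-p)(-2) ⇒ p = 1/4

P1 mixes 1/4 on A; P2 mixes 1/5 on P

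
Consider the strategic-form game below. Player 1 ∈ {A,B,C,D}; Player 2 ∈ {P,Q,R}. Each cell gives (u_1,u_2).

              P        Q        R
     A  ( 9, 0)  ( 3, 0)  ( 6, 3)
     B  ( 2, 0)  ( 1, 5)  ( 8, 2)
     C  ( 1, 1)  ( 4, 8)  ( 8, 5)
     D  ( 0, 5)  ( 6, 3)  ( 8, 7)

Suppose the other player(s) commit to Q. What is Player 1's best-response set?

u_1(A vs Q) = 3
u_1(B vs Q) = 1
u_1(C vs Q) = 4
u_1(D vs Q) = 6
max payoff 6 at {D}

argmax u_1 = {D}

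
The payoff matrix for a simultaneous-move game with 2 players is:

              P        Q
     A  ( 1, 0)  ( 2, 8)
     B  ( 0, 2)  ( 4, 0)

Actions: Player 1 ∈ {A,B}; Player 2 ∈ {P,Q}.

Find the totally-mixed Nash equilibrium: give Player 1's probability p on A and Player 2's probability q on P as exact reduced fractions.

P1 indiff ⇒ q·1+(1-q)·2 = q·0+(1-q)·4 ⇒ q(1) = (1-q)(2) ⇒ q = 2/3
P2 indiff ⇒ p·0+(1-p)·2 = p·8+(1-p)·0 ⇒ p(-8) = (1-p)(-2) ⇒ p = 1/5

p=1/5, q=2/3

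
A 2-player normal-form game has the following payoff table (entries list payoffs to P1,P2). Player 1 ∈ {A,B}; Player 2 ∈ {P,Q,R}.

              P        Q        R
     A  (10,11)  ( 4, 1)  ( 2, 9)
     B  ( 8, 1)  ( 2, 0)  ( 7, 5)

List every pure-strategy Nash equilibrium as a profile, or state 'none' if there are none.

(A,P): NE
(A,Q): not NE [P2→P gives 11>1]
(A,R): not NE [P1→B gives 7>2; P2→P gives 11>9]
(B,P): not NE [P1→A gives 10>8; P2→R gives 5>1]
(B,Q): not NE [P1→A gives 4>2; P2→R gives 5>0]
(B,R): NE

NE set: (A,P), (B,R)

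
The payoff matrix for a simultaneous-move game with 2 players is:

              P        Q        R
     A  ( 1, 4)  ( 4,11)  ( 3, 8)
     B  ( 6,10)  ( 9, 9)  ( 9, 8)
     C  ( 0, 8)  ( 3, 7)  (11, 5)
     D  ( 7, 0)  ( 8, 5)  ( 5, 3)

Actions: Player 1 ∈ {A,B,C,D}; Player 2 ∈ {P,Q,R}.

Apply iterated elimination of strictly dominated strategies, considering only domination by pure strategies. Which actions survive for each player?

Remaining: P1:{B,D} P2:{P,Q}

P1 drop A (B beats it: P:6>1 Q:9>4 R:9>3)
P2 drop R (Q beats it: B:9>8 C:7>5 D:5>3)
P1 drop C (B beats it: P:6>0 Q:9>3)
P1→{B,D} P2→{P,Q}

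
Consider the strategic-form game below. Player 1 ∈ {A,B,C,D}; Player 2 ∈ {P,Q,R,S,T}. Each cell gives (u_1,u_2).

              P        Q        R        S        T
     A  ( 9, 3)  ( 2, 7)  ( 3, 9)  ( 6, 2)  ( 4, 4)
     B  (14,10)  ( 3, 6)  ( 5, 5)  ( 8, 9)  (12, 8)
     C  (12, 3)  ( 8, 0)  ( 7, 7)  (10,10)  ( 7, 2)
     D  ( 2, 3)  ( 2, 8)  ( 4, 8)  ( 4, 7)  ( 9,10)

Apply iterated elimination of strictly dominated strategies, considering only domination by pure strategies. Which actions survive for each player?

Survivors P1:{B,C} P2:{P,S}

P1 drop A (B beats it: P:14>9 Q:3>2 R:5>3 S:8>6 T:12>4)
P1 drop D (B beats it: P:14>2 Q:3>2 R:5>4 S:8>4 T:12>9)
P2 drop Q (P beats it: B:10>6 C:3>0)
P2 drop R (S beats it: B:9>5 C:10>7)
P2 drop T (P beats it: B:10>8 C:3>2)
P1→{B,C} P2→{P,S}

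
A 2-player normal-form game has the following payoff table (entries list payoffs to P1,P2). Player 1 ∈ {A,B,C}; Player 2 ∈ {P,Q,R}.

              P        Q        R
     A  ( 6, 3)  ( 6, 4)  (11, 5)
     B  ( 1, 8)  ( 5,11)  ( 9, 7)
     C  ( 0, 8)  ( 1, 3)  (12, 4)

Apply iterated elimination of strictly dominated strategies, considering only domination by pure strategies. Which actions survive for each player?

Survivors P1:{A,C} P2:{P,R}

P1 drop B (A beats it: P:6>1 Q:6>5 R:11>9)
P2 drop Q (R beats it: A:5>4 C:4>3)
P1→{A,C} P2→{P,R}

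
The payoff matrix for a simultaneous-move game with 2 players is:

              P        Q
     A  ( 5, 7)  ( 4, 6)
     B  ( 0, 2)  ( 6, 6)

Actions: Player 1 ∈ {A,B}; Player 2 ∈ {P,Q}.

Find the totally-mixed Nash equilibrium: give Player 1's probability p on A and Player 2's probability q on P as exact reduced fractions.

P1 indiff ⇒ q·5+(1-q)·4 = q·0+(1-q)·6 ⇒ q(5) = (1-q)(2) ⇒ q = 2/7
P2 indiff ⇒ p·7+(1-p)·2 = p·6+(1-p)·6 ⇒ p(1) = (1-p)(4) ⇒ p = 4/5

(p,q) = (4/5, 2/7)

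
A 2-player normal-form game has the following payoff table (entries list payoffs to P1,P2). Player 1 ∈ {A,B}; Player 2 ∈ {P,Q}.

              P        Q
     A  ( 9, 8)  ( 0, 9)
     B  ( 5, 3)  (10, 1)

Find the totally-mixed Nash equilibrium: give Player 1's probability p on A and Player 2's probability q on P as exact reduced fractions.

P1 indiff ⇒ q·9+(1-q)·0 = q·5+(1-q)·10 ⇒ q(4) = (1-q)(10) ⇒ q = 5/7
P2 indiff ⇒ p·8+(1-p)·3 = p·9+(1-p)·1 ⇒ p(-1) = (1-p)(-2) ⇒ p = 2/3

(p,q) = (2/3, 5/7)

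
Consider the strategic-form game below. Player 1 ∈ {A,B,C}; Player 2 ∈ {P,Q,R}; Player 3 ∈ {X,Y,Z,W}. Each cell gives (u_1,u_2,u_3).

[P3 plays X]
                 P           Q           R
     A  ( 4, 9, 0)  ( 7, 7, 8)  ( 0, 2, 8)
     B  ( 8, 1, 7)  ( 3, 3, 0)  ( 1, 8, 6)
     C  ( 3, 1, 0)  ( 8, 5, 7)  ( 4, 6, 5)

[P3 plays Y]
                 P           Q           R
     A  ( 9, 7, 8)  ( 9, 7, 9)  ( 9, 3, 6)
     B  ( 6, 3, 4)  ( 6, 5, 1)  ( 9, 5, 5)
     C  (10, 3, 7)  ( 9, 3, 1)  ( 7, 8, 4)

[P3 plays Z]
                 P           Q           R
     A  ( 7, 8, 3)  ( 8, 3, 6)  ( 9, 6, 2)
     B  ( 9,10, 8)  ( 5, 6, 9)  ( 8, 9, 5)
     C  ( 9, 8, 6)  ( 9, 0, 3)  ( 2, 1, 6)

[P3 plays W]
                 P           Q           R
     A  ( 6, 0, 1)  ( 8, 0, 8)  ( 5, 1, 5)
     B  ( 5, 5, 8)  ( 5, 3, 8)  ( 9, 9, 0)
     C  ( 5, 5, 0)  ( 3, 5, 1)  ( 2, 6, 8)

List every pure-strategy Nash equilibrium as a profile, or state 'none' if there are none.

NE set: (A,Q,Y), (B,P,Z)

(A,P,X): not NE [P1→B gives 8>4; P3→Y gives 8>0]
(A,P,Y): not NE [P1→C gives 10>9]
(A,P,Z): not NE [P1→C gives 9>7; P3→Y gives 8>3]
(A,P,W): not NE [P2→R gives 1>0; P3→Y gives 8>1]
(A,Q,X): not NE [P1→C gives 8>7; P2→P gives 9>7; P3→Y gives 9>8]
(A,Q,Y): NE
(A,Q,Z): not NE [P1→C gives 9>8; P2→P gives 8>3; P3→Y gives 9>6]
(A,Q,W): not NE [P2→R gives 1>0; P3→Y gives 9>8]
(A,R,X): not NE [P1→C gives 4>0; P2→P gives 9>2]
(A,R,Y): not NE [P2→Q gives 7>3; P3→X gives 8>6]
(A,R,Z): not NE [P2→P gives 8>6; P3→X gives 8>2]
(A,R,W): not NE [P1→B gives 9>5; P3→X gives 8>5]
(B,P,X): not NE [P2→R gives 8>1; P3→W gives 8>7]
(B,P,Y): not NE [P1→C gives 10>6; P2→R gives 5>3; P3→W gives 8>4]
(B,P,Z): NE
(B,P,W): not NE [P1→A gives 6>5; P2→R gives 9>5]
(B,Q,X): not NE [P1→C gives 8>3; P2→R gives 8>3; P3→Z gives 9>0]
(B,Q,Y): not NE [P1→C gives 9>6; P3→Z gives 9>1]
(B,Q,Z): not NE [P1→C gives 9>5; P2→P gives 10>6]
(B,Q,W): not NE [P1→A gives 8>5; P2→R gives 9>3; P3→Z gives 9>8]
(B,R,X): not NE [P1→C gives 4>1]
(B,R,Y): not NE [P3→X gives 6>5]
(B,R,Z): not NE [P1→A gives 9>8; P2→P gives 10>9; P3→X gives 6>5]
(B,R,W): not NE [P3→X gives 6>0]
(C,P,X): not NE [P1→B gives 8>3; P2→R gives 6>1; P3→Y gives 7>0]
(C,P,Y): not NE [P2→R gives 8>3]
(C,P,Z): not NE [P3→Y gives 7>6]
(C,P,W): not NE [P1→A gives 6>5; P2→R gives 6>5; P3→Y gives 7>0]
(C,Q,X): not NE [P2→R gives 6>5]
(C,Q,Y): not NE [P2→R gives 8>3; P3→X gives 7>1]
(C,Q,Z): not NE [P2→P gives 8>0; P3→X gives 7>3]
(C,Q,W): not NE [P1→A gives 8>3; P2→R gives 6>5; P3→X gives 7>1]
(C,R,X): not NE [P3→W gives 8>5]
(C,R,Y): not NE [P1→B gives 9>7; P3→W gives 8>4]
(C,R,Z): not NE [P1→A gives 9>2; P2→P gives 8>1; P3→W gives 8>6]
(C,R,W): not NE [P1→B gives 9>2]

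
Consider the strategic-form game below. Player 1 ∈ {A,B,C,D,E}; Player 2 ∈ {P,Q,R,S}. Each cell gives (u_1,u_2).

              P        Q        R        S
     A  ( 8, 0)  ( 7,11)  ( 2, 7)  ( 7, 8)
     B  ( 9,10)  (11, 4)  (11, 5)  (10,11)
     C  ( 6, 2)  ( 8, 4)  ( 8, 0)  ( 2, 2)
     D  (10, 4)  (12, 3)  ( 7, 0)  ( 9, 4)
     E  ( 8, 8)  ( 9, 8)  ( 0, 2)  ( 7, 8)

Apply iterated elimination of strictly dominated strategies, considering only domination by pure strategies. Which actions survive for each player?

P1 drop A (B beats it: P:9>8 Q:11>7 R:11>2 S:10>7)
P1 drop C (B beats it: P:9>6 Q:11>8 R:11>8 S:10>2)
P1 drop E (B beats it: P:9>8 Q:11>9 R:11>0 S:10>7)
P2 drop Q (P beats it: B:10>4 D:4>3)
P2 drop R (P beats it: B:10>5 D:4>0)
P1→{B,D} P2→{P,S}

IESDS → P1:{B,D} P2:{P,S}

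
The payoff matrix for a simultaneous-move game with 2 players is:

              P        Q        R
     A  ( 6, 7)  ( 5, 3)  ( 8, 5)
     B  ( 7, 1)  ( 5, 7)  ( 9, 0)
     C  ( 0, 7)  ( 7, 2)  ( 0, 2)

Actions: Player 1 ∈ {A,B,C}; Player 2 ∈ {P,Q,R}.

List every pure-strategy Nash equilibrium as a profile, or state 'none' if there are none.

(A,P): not NE [P1→B gives 7>6]
(A,Q): not NE [P1→C gives 7>5; P2→P gives 7>3]
(A,R): not NE [P1→B gives 9>8; P2→P gives 7>5]
(B,P): not NE [P2→Q gives 7>1]
(B,Q): not NE [P1→C gives 7>5]
(B,R): not NE [P2→Q gives 7>0]
(C,P): not NE [P1→B gives 7>0]
(C,Q): not NE [P2→P gives 7>2]
(C,R): not NE [P1→B gives 9>0; P2→P gives 7>2]

No pure NE.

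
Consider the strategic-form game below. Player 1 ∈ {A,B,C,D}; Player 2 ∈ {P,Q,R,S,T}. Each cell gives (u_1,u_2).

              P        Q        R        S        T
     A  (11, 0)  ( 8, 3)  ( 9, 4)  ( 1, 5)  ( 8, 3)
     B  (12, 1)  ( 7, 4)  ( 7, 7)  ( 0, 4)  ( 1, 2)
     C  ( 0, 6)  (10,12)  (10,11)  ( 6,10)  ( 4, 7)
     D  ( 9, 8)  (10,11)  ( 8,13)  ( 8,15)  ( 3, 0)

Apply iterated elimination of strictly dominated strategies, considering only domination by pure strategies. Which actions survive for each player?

P2 drop P (Q beats it: A:3>0 B:4>1 C:12>6 D:11>8)
P1 drop B (A beats it: Q:8>7 R:9>7 S:1>0 T:8>1)
P2 drop T (R beats it: A:4>3 C:11>7 D:13>0)
P1 drop A (C beats it: Q:10>8 R:10>9 S:6>1)
P1→{C,D} P2→{Q,R,S}

IESDS → P1:{C,D} P2:{Q,R,S}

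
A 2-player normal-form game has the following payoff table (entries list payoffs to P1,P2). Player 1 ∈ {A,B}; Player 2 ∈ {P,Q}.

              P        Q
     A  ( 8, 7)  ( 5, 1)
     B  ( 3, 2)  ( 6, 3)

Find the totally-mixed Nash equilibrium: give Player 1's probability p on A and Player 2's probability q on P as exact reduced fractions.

P1 indiff ⇒ q·8+(1-q)·5 = q·3+(1-q)·6 ⇒ q(5) = (1-q)(1) ⇒ q = 1/6
P2 indiff ⇒ p·7+(1-p)·2 = p·1+(1-p)·3 ⇒ p(6) = (1-p)(1) ⇒ p = 1/7

p=1/7, q=1/6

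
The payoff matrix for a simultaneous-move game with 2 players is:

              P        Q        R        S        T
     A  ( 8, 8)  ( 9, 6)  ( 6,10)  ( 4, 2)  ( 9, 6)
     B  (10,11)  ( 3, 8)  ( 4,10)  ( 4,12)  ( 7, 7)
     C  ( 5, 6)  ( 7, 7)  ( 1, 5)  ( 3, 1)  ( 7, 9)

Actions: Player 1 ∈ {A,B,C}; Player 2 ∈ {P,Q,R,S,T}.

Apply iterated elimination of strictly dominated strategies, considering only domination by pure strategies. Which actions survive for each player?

P1 drop C (A beats it: P:8>5 Q:9>7 R:6>1 S:4>3 T:9>7)
P2 drop Q (P beats it: A:8>6 B:11>8)
P2 drop T (P beats it: A:8>6 B:11>7)
P1→{A,B} P2→{P,R,S}

Survivors P1:{A,B} P2:{P,R,S}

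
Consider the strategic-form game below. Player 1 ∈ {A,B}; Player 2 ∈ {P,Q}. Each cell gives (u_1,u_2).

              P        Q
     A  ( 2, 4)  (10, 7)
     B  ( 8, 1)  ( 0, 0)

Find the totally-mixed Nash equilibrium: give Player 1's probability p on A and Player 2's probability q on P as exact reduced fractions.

p=1/4, q=5/8

P1 indiff ⇒ q·2+(1-q)·10 = q·8+(1-q)·0 ⇒ q(-6) = (1-q)(-10) ⇒ q = 5/8
P2 indiff ⇒ p·4+(1-p)·1 = p·7+(1-p)·0 ⇒ p(-3) = (1-p)(-1) ⇒ p = 1/4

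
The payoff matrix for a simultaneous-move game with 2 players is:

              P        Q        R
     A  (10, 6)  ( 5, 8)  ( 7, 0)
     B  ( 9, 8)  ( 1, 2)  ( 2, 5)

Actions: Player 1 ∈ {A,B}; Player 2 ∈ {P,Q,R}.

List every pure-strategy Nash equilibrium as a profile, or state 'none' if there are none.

(A,P): not NE [P2→Q gives 8>6]
(A,Q): NE
(A,R): not NE [P2→Q gives 8>0]
(B,P): not NE [P1→A gives 10>9]
(B,Q): not NE [P1→A gives 5>1; P2→P gives 8>2]
(B,R): not NE [P1→A gives 7>2; P2→P gives 8>5]

Nash profiles: (A,Q)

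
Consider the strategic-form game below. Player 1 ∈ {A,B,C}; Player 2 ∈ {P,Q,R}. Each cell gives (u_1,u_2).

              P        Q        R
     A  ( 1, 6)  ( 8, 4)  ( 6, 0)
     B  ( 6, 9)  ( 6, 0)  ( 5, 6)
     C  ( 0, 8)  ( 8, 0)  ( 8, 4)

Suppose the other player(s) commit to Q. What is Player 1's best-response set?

u_1(A vs Q) = 8
u_1(B vs Q) = 6
u_1(C vs Q) = 8
max payoff 8 at {A,C}

BR_1 = {A,C}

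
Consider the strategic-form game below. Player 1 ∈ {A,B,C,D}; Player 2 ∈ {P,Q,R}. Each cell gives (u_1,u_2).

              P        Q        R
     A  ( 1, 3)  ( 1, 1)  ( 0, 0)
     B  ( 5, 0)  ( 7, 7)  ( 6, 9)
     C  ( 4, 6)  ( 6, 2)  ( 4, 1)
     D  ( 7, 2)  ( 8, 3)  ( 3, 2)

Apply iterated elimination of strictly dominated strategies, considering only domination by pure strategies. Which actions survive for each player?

Remaining: P1:{B,D} P2:{Q,R}

P1 drop A (B beats it: P:5>1 Q:7>1 R:6>0)
P1 drop C (B beats it: P:5>4 Q:7>6 R:6>4)
P2 drop P (Q beats it: B:7>0 D:3>2)
P1→{B,D} P2→{Q,R}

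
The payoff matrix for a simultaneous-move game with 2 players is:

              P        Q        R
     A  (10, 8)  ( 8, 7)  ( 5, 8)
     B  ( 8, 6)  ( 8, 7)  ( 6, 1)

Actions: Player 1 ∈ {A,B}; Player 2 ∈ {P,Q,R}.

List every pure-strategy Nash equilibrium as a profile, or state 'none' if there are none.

(A,P): NE
(A,Q): not NE [P2→R gives 8>7]
(A,R): not NE [P1→B gives 6>5]
(B,P): not NE [P1→A gives 10>8; P2→Q gives 7>6]
(B,Q): NE
(B,R): not NE [P2→Q gives 7>1]

Nash profiles: (A,P), (B,Q)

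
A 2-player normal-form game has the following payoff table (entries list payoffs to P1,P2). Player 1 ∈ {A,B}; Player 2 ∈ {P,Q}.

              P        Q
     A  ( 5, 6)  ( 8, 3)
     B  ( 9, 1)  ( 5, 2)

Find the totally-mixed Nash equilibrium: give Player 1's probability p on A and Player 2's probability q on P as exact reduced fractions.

p=1/4, q=3/7

P1 indiff ⇒ q·5+(1-q)·8 = q·9+(1-q)·5 ⇒ q(-4) = (1-q)(-3) ⇒ q = 3/7
P2 indiff ⇒ p·6+(1-p)·1 = p·3+(1-p)·2 ⇒ p(3) = (1-p)(1) ⇒ p = 1/4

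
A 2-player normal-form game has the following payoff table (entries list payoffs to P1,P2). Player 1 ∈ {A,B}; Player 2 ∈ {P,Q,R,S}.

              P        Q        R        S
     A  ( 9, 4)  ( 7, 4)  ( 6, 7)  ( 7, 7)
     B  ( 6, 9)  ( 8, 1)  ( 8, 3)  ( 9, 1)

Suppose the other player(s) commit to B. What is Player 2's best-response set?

argmax u_2 = {P}

u_2(P vs B) = 9
u_2(Q vs B) = 1
u_2(R vs B) = 3
u_2(S vs B) = 1
max payoff 9 at {P}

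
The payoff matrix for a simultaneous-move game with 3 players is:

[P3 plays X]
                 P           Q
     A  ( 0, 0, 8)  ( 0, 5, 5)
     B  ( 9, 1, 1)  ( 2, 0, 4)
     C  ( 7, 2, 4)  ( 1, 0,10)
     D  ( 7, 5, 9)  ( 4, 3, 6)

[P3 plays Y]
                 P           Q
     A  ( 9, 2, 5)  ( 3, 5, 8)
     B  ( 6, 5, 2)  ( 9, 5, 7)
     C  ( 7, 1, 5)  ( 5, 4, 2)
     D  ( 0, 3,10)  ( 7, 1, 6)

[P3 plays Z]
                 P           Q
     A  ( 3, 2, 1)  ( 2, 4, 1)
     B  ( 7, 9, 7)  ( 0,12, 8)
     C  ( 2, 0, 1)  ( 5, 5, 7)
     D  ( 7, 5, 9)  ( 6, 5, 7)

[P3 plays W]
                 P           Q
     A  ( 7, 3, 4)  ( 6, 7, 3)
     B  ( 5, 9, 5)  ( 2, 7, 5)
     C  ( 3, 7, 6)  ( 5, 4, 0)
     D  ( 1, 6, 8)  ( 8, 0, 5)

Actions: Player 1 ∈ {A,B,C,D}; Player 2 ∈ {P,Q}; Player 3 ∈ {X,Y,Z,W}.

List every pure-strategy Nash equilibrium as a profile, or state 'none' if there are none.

Nash profiles: (D,Q,Z)

(A,P,X): not NE [P1→B gives 9>0; P2→Q gives 5>0]
(A,P,Y): not NE [P2→Q gives 5>2; P3→X gives 8>5]
(A,P,Z): not NE [P1→D gives 7>3; P2→Q gives 4>2; P3→X gives 8>1]
(A,P,W): not NE [P2→Q gives 7>3; P3→X gives 8>4]
(A,Q,X): not NE [P1→D gives 4>0; P3→Y gives 8>5]
(A,Q,Y): not NE [P1→B gives 9>3]
(A,Q,Z): not NE [P1→D gives 6>2; P3→Y gives 8>1]
(A,Q,W): not NE [P1→D gives 8>6; P3→Y gives 8>3]
(B,P,X): not NE [P3→Z gives 7>1]
(B,P,Y): not NE [P1→A gives 9>6; P3→Z gives 7>2]
(B,P,Z): not NE [P2→Q gives 12>9]
(B,P,W): not NE [P1→A gives 7>5; P3→Z gives 7>5]
(B,Q,X): not NE [P1→D gives 4>2; P2→P gives 1>0; P3→Z gives 8>4]
(B,Q,Y): not NE [P3→Z gives 8>7]
(B,Q,Z): not NE [P1→D gives 6>0]
(B,Q,W): not NE [P1→D gives 8>2; P2→P gives 9>7; P3→Z gives 8>5]
(C,P,X): not NE [P1→B gives 9>7; P3→W gives 6>4]
(C,P,Y): not NE [P1→A gives 9>7; P2→Q gives 4>1; P3→W gives 6>5]
(C,P,Z): not NE [P1→D gives 7>2; P2→Q gives 5>0; P3→W gives 6>1]
(C,P,W): not NE [P1→A gives 7>3]
(C,Q,X): not NE [P1→D gives 4>1; P2→P gives 2>0]
(C,Q,Y): not NE [P1→B gives 9>5; P3→X gives 10>2]
(C,Q,Z): not NE [P1→D gives 6>5; P3→X gives 10>7]
(C,Q,W): not NE [P1→D gives 8>5; P2→P gives 7>4; P3→X gives 10>0]
(D,P,X): not NE [P1→B gives 9>7; P3→Y gives 10>9]
(D,P,Y): not NE [P1→A gives 9>0]
(D,P,Z): not NE [P3→Y gives 10>9]
(D,P,W): not NE [P1→A gives 7>1; P3→Y gives 10>8]
(D,Q,X): not NE [P2→P gives 5>3; P3→Z gives 7>6]
(D,Q,Y): not NE [P1→B gives 9>7; P2→P gives 3>1; P3→Z gives 7>6]
(D,Q,Z): NE
(D,Q,W): not NE [P2→P gives 6>0; P3→Z gives 7>5]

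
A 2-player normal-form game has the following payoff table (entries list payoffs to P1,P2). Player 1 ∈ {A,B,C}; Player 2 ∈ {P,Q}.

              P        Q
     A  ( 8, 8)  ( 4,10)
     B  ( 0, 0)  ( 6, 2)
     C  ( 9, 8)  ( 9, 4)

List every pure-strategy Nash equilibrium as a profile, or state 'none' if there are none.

(A,P): not NE [P1→C gives 9>8; P2→Q gives 10>8]
(A,Q): not NE [P1→C gives 9>4]
(B,P): not NE [P1→C gives 9>0; P2→Q gives 2>0]
(B,Q): not NE [P1→C gives 9>6]
(C,P): NE
(C,Q): not NE [P2→P gives 8>4]

NE set: (C,P)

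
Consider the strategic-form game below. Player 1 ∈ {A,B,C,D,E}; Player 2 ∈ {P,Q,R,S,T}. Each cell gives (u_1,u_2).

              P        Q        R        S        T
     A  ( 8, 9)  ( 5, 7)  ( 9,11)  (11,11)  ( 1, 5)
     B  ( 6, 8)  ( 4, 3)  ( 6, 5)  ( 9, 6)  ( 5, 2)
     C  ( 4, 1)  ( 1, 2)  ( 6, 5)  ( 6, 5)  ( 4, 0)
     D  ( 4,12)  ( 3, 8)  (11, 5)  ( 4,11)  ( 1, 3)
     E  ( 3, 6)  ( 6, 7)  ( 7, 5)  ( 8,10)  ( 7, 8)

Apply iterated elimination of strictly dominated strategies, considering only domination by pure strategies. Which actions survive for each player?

IESDS → P1:{A,D} P2:{P,R,S}

P2 drop Q (S beats it: A:11>7 B:6>3 C:5>2 D:11>8 E:10>7)
P2 drop T (S beats it: A:11>5 B:6>2 C:5>0 D:11>3 E:10>8)
P1 drop B (A beats it: P:8>6 R:9>6 S:11>9)
P1 drop C (A beats it: P:8>4 R:9>6 S:11>6)
P1 drop E (A beats it: P:8>3 R:9>7 S:11>8)
P1→{A,D} P2→{P,R,S}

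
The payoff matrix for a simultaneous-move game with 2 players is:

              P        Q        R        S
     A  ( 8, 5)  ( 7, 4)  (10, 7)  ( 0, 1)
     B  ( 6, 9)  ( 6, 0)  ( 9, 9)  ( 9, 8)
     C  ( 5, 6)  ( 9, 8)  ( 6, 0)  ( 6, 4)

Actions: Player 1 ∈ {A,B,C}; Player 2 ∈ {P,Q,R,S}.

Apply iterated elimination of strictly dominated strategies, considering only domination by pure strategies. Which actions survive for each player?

P2 drop S (P beats it: A:5>1 B:9>8 C:6>4)
P1 drop B (A beats it: P:8>6 Q:7>6 R:10>9)
P1→{A,C} P2→{P,Q,R}

Remaining: P1:{A,C} P2:{P,Q,R}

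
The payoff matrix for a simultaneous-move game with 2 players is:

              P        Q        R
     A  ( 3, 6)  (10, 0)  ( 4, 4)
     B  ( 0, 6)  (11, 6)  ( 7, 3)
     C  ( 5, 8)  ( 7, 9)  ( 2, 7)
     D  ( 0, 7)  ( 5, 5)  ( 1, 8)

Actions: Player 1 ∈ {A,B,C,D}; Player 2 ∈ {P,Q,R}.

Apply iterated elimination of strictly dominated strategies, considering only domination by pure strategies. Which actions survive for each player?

P1 drop D (A beats it: P:3>0 Q:10>5 R:4>1)
P2 drop R (P beats it: A:6>4 B:6>3 C:8>7)
P1→{A,B,C} P2→{P,Q}

Survivors P1:{A,B,C} P2:{P,Q}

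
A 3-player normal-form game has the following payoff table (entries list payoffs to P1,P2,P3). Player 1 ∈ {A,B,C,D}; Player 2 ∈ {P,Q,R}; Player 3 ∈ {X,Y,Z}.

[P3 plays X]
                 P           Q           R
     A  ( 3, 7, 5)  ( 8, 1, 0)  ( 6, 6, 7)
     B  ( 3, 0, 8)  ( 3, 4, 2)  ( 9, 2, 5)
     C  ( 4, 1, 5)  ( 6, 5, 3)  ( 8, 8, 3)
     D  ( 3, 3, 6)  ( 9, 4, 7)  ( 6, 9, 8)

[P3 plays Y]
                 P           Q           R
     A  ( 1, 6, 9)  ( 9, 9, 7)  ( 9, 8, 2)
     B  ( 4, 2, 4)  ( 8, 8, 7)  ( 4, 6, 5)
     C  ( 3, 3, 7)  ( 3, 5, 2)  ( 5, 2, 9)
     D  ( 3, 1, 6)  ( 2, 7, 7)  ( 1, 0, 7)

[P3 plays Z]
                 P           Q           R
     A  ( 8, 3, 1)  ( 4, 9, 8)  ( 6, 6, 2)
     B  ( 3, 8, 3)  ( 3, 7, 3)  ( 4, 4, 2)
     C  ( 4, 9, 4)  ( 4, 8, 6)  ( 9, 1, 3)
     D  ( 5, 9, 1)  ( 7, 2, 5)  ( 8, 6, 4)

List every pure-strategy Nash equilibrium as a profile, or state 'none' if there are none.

(A,P,X): not NE [P1→C gives 4>3; P3→Y gives 9>5]
(A,P,Y): not NE [P1→B gives 4>1; P2→Q gives 9>6]
(A,P,Z): not NE [P2→Q gives 9>3; P3→Y gives 9>1]
(A,Q,X): not NE [P1→D gives 9>8; P2→P gives 7>1; P3→Z gives 8>0]
(A,Q,Y): not NE [P3→Z gives 8>7]
(A,Q,Z): not NE [P1→D gives 7>4]
(A,R,X): not NE [P1→B gives 9>6; P2→P gives 7>6]
(A,R,Y): not NE [P2→Q gives 9>8; P3→X gives 7>2]
(A,R,Z): not NE [P1→C gives 9>6; P2→Q gives 9>6; P3→X gives 7>2]
(B,P,X): not NE [P1→C gives 4>3; P2→Q gives 4>0]
(B,P,Y): not NE [P2→Q gives 8>2; P3→X gives 8>4]
(B,P,Z): not NE [P1→A gives 8>3; P3→X gives 8>3]
(B,Q,X): not NE [P1→D gives 9>3; P3→Y gives 7>2]
(B,Q,Y): not NE [P1→A gives 9>8]
(B,Q,Z): not NE [P1→D gives 7>3; P2→P gives 8>7; P3→Y gives 7>3]
(B,R,X): not NE [P2→Q gives 4>2]
(B,R,Y): not NE [P1→A gives 9>4; P2→Q gives 8>6]
(B,R,Z): not NE [P1→C gives 9>4; P2→P gives 8>4; P3→Y gives 5>2]
(C,P,X): not NE [P2→R gives 8>1; P3→Y gives 7>5]
(C,P,Y): not NE [P1→B gives 4>3; P2→Q gives 5>3]
(C,P,Z): not NE [P1→A gives 8>4; P3→Y gives 7>4]
(C,Q,X): not NE [P1→D gives 9>6; P2→R gives 8>5; P3→Z gives 6>3]
(C,Q,Y): not NE [P1→A gives 9>3; P3→Z gives 6>2]
(C,Q,Z): not NE [P1→D gives 7>4; P2→P gives 9>8]
(C,R,X): not NE [P1→B gives 9>8; P3→Y gives 9>3]
(C,R,Y): not NE [P1→A gives 9>5; P2→Q gives 5>2]
(C,R,Z): not NE [P2→P gives 9>1; P3→Y gives 9>3]
(D,P,X): not NE [P1→C gives 4>3; P2→R gives 9>3]
(D,P,Y): not NE [P1→B gives 4>3; P2→Q gives 7>1]
(D,P,Z): not NE [P1→A gives 8>5; P3→Y gives 6>1]
(D,Q,X): not NE [P2→R gives 9>4]
(D,Q,Y): not NE [P1→A gives 9>2]
(D,Q,Z): not NE [P2→P gives 9>2; P3→Y gives 7>5]
(D,R,X): not NE [P1→B gives 9>6]
(D,R,Y): not NE [P1→A gives 9>1; P2→Q gives 7>0; P3→X gives 8>7]
(D,R,Z): not NE [P1→C gives 9>8; P2→P gives 9>6; P3→X gives 8>4]

PSNE: ∅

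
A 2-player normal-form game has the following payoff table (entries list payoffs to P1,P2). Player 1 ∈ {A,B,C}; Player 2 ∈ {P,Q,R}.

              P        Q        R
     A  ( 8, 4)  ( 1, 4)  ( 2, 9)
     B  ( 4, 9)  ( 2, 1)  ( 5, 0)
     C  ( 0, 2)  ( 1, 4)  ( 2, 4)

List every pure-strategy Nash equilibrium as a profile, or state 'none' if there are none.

(A,P): not NE [P2→R gives 9>4]
(A,Q): not NE [P1→B gives 2>1; P2→R gives 9>4]
(A,R): not NE [P1→B gives 5>2]
(B,P): not NE [P1→A gives 8>4]
(B,Q): not NE [P2→P gives 9>1]
(B,R): not NE [P2→P gives 9>0]
(C,P): not NE [P1→A gives 8>0; P2→R gives 4>2]
(C,Q): not NE [P1→B gives 2>1]
(C,R): not NE [P1→B gives 5>2]

No pure NE.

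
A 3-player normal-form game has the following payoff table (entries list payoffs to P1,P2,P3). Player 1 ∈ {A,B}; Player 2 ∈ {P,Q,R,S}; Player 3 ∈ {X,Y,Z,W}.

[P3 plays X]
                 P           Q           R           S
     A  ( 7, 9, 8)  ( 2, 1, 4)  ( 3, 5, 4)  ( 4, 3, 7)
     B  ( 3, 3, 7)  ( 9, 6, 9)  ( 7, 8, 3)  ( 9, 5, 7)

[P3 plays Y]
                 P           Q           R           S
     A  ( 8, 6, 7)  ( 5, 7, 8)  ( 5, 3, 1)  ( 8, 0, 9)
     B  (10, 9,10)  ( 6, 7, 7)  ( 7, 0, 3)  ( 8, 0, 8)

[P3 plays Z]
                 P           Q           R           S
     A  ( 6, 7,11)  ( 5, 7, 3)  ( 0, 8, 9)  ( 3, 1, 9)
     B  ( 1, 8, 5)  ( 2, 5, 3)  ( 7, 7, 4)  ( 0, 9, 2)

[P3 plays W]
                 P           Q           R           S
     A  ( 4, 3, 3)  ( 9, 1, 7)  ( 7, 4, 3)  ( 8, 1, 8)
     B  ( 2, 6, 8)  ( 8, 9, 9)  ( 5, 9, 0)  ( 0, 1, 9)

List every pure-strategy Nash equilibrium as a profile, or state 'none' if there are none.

NE set: (B,P,Y)

(A,P,X): not NE [P3→Z gives 11>8]
(A,P,Y): not NE [P1→B gives 10>8; P2→Q gives 7>6; P3→Z gives 11>7]
(A,P,Z): not NE [P2→R gives 8>7]
(A,P,W): not NE [P2→R gives 4>3; P3→Z gives 11>3]
(A,Q,X): not NE [P1→B gives 9>2; P2→P gives 9>1; P3→Y gives 8>4]
(A,Q,Y): not NE [P1→B gives 6>5]
(A,Q,Z): not NE [P2→R gives 8>7; P3→Y gives 8>3]
(A,Q,W): not NE [P2→R gives 4>1; P3→Y gives 8>7]
(A,R,X): not NE [P1→B gives 7>3; P2→P gives 9>5; P3→Z gives 9>4]
(A,R,Y): not NE [P1→B gives 7>5; P2→Q gives 7>3; P3→Z gives 9>1]
(A,R,Z): not NE [P1→B gives 7>0]
(A,R,W): not NE [P3→Z gives 9>3]
(A,S,X): not NE [P1→B gives 9>4; P2→P gives 9>3; P3→Z gives 9>7]
(A,S,Y): not NE [P2→Q gives 7>0]
(A,S,Z): not NE [P2→R gives 8>1]
(A,S,W): not NE [P2→R gives 4>1; P3→Z gives 9>8]
(B,P,X): not NE [P1→A gives 7>3; P2→R gives 8>3; P3→Y gives 10>7]
(B,P,Y): NE
(B,P,Z): not NE [P1→A gives 6>1; P2→S gives 9>8; P3→Y gives 10>5]
(B,P,W): not NE [P1→A gives 4>2; P2→R gives 9>6; P3→Y gives 10>8]
(B,Q,X): not NE [P2→R gives 8>6]
(B,Q,Y): not NE [P2→P gives 9>7; P3→W gives 9>7]
(B,Q,Z): not NE [P1→A gives 5>2; P2→S gives 9>5; P3→W gives 9>3]
(B,Q,W): not NE [P1→A gives 9>8]
(B,R,X): not NE [P3→Z gives 4>3]
(B,R,Y): not NE [P2→P gives 9>0; P3→Z gives 4>3]
(B,R,Z): not NE [P2→S gives 9>7]
(B,R,W): not NE [P1→A gives 7>5; P3→Z gives 4>0]
(B,S,X): not NE [P2→R gives 8>5; P3→W gives 9>7]
(B,S,Y): not NE [P2→P gives 9>0; P3→W gives 9>8]
(B,S,Z): not NE [P1→A gives 3>0; P3→W gives 9>2]
(B,S,W): not NE [P1→A gives 8>0; P2→R gives 9>1]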